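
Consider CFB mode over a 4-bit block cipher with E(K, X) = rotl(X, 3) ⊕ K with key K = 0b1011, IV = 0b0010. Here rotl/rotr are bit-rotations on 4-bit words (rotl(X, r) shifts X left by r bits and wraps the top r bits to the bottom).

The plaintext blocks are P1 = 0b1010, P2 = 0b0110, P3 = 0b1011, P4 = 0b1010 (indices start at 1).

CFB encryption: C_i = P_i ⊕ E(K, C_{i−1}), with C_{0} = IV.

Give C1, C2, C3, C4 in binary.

C1 = 0b0000, C2 = 0b1101, C3 = 0b1110, C4 = 0b0110

C1: E(K, 0b0010) = 0b1010; 0b1010 ⊕ 0b1010 = 0b0000.
C2: E(K, 0b0000) = 0b1011; 0b0110 ⊕ 0b1011 = 0b1101.
C3: E(K, 0b1101) = 0b0101; 0b1011 ⊕ 0b0101 = 0b1110.
C4: E(K, 0b1110) = 0b1100; 0b1010 ⊕ 0b1100 = 0b0110.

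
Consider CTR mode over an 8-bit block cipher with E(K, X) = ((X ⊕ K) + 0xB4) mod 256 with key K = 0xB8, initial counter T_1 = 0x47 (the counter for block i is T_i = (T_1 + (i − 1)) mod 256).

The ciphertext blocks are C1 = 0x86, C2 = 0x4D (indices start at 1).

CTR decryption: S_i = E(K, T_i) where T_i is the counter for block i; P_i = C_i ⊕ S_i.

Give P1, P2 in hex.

P1: T = 0x47, S = E(K, T) = 0xB3; 0x86 ⊕ 0xB3 = 0x35.
P2: T = 0x48, S = E(K, T) = 0xA4; 0x4D ⊕ 0xA4 = 0xE9.

P1 = 0x35, P2 = 0xE9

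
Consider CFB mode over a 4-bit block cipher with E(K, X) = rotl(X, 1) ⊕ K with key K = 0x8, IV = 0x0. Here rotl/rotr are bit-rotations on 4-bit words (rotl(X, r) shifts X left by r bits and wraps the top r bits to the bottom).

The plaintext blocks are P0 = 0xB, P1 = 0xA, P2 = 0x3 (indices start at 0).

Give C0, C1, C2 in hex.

C0 = 0x3, C1 = 0x4, C2 = 0x3

CFB encryption: C_i = P_i ⊕ E(K, C_{i−1}), with C_{−1} = IV.
C0: E(K, 0x0) = 0x8; 0xB ⊕ 0x8 = 0x3.
C1: E(K, 0x3) = 0xE; 0xA ⊕ 0xE = 0x4.
C2: E(K, 0x4) = 0x0; 0x3 ⊕ 0x0 = 0x3.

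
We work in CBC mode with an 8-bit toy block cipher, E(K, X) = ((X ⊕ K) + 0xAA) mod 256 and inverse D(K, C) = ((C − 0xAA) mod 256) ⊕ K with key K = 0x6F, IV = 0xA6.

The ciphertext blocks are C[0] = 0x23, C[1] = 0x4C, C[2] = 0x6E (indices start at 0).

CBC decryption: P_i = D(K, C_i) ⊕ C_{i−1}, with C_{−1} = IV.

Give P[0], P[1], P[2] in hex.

P[0]: D(K, 0x23) = 0x16; 0x16 ⊕ 0xA6 = 0xB0.
P[1]: D(K, 0x4C) = 0xCD; 0xCD ⊕ 0x23 = 0xEE.
P[2]: D(K, 0x6E) = 0xAB; 0xAB ⊕ 0x4C = 0xE7.

P[0] = 0xB0, P[1] = 0xEE, P[2] = 0xE7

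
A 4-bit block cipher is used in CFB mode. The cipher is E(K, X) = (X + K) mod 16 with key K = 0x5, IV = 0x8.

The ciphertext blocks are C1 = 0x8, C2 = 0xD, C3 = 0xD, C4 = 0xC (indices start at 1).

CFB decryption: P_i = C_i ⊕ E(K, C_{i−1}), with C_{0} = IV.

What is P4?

P4: E(K, 0xD) = 0x2; 0xC ⊕ 0x2 = 0xE.

P4 = 0xE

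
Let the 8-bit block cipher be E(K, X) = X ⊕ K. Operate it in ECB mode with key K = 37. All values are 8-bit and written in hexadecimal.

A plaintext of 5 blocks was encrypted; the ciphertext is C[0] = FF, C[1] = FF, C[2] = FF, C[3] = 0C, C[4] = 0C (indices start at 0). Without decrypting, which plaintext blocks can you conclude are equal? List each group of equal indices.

P[0] = P[1] = P[2]; P[3] = P[4]

ECB encrypts each block independently with the same key, so equal ciphertext blocks imply equal plaintext blocks.
C[0] = C[1] = C[2] = FF, so P[0] = P[1] = P[2].
C[3] = C[4] = 0C, so P[3] = P[4].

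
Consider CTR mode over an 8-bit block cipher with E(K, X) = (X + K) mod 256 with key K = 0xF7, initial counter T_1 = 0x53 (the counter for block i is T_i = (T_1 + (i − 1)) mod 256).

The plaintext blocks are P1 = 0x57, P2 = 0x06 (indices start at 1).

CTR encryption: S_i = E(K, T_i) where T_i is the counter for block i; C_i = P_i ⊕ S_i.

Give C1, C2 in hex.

C1 = 0x1D, C2 = 0x4D

C1: T = 0x53, S = E(K, T) = 0x4A; 0x57 ⊕ 0x4A = 0x1D.
C2: T = 0x54, S = E(K, T) = 0x4B; 0x06 ⊕ 0x4B = 0x4D.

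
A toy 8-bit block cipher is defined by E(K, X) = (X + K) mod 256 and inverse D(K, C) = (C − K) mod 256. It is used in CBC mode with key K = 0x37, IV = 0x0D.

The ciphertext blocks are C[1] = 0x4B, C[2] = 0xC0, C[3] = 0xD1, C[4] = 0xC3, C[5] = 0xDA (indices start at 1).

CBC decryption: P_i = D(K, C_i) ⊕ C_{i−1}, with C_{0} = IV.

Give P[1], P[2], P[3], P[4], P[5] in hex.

P[1] = 0x19, P[2] = 0xC2, P[3] = 0x5A, P[4] = 0x5D, P[5] = 0x60

P[1]: D(K, 0x4B) = 0x14; 0x14 ⊕ 0x0D = 0x19.
P[2]: D(K, 0xC0) = 0x89; 0x89 ⊕ 0x4B = 0xC2.
P[3]: D(K, 0xD1) = 0x9A; 0x9A ⊕ 0xC0 = 0x5A.
P[4]: D(K, 0xC3) = 0x8C; 0x8C ⊕ 0xD1 = 0x5D.
P[5]: D(K, 0xDA) = 0xA3; 0xA3 ⊕ 0xC3 = 0x60.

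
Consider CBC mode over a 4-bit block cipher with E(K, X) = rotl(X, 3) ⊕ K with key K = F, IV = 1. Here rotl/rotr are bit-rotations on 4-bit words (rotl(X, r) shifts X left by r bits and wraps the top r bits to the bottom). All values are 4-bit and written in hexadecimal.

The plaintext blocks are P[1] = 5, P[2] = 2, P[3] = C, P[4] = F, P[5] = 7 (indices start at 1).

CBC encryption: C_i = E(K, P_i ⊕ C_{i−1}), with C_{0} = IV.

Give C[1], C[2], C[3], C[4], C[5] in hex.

C[1]: P[1] ⊕ 1 = 4; E(K, 4) = D.
C[2]: P[2] ⊕ D = F; E(K, F) = 0.
C[3]: P[3] ⊕ 0 = C; E(K, C) = 9.
C[4]: P[4] ⊕ 9 = 6; E(K, 6) = C.
C[5]: P[5] ⊕ C = B; E(K, B) = 2.

C[1] = D, C[2] = 0, C[3] = 9, C[4] = C, C[5] = 2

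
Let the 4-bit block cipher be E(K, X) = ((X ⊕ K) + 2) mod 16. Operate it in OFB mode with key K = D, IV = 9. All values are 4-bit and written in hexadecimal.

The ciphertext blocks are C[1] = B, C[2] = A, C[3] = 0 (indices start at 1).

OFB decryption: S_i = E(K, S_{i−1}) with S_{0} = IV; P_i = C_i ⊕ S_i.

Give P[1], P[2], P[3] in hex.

P[1]: S = E(K, 9) = 6; B ⊕ 6 = D.
P[2]: S = E(K, 6) = D; A ⊕ D = 7.
P[3]: S = E(K, D) = 2; 0 ⊕ 2 = 2.

P[1] = D, P[2] = 7, P[3] = 2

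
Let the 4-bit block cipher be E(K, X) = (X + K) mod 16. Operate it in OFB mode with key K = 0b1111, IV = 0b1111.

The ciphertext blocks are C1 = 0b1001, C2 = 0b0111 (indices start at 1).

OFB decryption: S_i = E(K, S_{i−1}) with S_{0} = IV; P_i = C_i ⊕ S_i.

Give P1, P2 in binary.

P1: S = E(K, 0b1111) = 0b1110; 0b1001 ⊕ 0b1110 = 0b0111.
P2: S = E(K, 0b1110) = 0b1101; 0b0111 ⊕ 0b1101 = 0b1010.

P1 = 0b0111, P2 = 0b1010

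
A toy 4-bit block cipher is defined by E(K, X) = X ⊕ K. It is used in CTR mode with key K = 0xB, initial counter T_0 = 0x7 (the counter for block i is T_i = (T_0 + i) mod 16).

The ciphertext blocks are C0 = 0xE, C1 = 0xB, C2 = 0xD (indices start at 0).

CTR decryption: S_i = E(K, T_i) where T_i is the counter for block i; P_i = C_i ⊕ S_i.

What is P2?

P2: T = 0x9, S = E(K, T) = 0x2; 0xD ⊕ 0x2 = 0xF.

P2 = 0xF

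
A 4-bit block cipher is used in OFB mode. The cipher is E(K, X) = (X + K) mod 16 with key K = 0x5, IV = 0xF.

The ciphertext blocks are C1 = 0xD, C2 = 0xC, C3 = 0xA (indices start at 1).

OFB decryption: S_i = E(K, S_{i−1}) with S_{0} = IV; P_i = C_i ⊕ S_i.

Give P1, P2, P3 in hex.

P1: S = E(K, 0xF) = 0x4; 0xD ⊕ 0x4 = 0x9.
P2: S = E(K, 0x4) = 0x9; 0xC ⊕ 0x9 = 0x5.
P3: S = E(K, 0x9) = 0xE; 0xA ⊕ 0xE = 0x4.

P1 = 0x9, P2 = 0x5, P3 = 0x4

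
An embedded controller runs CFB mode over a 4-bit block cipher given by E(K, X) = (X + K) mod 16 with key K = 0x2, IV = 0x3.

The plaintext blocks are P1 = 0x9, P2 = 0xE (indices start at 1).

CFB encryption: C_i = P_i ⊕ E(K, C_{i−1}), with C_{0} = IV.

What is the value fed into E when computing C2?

C1: E(K, 0x3) = 0x5; 0x9 ⊕ 0x5 = 0xC.
C2: E(K, 0xC) = 0xE; 0xE ⊕ 0xE = 0x0.
So the input to E for block 2 is 0xC.

0xC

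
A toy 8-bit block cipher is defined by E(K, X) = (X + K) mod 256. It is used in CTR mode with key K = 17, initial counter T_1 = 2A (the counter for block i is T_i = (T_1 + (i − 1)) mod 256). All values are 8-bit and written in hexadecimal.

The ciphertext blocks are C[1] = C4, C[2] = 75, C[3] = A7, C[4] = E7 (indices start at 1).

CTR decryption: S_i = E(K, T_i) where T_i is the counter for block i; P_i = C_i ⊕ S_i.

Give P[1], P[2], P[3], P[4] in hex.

P[1] = 85, P[2] = 37, P[3] = E4, P[4] = A3

P[1]: T = 2A, S = E(K, T) = 41; C4 ⊕ 41 = 85.
P[2]: T = 2B, S = E(K, T) = 42; 75 ⊕ 42 = 37.
P[3]: T = 2C, S = E(K, T) = 43; A7 ⊕ 43 = E4.
P[4]: T = 2D, S = E(K, T) = 44; E7 ⊕ 44 = A3.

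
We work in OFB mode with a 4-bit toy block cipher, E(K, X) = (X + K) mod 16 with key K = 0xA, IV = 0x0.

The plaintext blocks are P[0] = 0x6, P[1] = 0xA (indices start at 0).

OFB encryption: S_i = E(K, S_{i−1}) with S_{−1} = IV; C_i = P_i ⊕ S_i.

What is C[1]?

C[1] = 0xE

C[0]: S = E(K, 0x0) = 0xA; 0x6 ⊕ 0xA = 0xC.
C[1]: S = E(K, 0xA) = 0x4; 0xA ⊕ 0x4 = 0xE.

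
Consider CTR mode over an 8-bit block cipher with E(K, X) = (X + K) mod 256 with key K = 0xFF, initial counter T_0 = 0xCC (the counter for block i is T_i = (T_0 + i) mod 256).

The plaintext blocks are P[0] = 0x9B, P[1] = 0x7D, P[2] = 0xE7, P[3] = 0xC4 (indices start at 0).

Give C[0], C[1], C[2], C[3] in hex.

CTR encryption: S_i = E(K, T_i) where T_i is the counter for block i; C_i = P_i ⊕ S_i.
C[0]: T = 0xCC, S = E(K, T) = 0xCB; 0x9B ⊕ 0xCB = 0x50.
C[1]: T = 0xCD, S = E(K, T) = 0xCC; 0x7D ⊕ 0xCC = 0xB1.
C[2]: T = 0xCE, S = E(K, T) = 0xCD; 0xE7 ⊕ 0xCD = 0x2A.
C[3]: T = 0xCF, S = E(K, T) = 0xCE; 0xC4 ⊕ 0xCE = 0x0A.

C[0] = 0x50, C[1] = 0xB1, C[2] = 0x2A, C[3] = 0x0A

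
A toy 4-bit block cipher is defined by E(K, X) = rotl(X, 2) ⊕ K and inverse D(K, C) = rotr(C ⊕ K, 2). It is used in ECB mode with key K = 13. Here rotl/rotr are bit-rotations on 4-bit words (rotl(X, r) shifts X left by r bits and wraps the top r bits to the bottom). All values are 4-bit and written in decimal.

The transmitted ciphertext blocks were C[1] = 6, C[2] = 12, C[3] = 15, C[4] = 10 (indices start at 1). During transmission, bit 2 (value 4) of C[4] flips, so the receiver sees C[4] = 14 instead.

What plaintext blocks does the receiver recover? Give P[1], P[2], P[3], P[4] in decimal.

ECB decryption: P_i = D(K, C_i).
Only C[4] changed, to 14. In ECB, a change in C_i affects only P_i. Decrypting the received ciphertext:
P[1]: D(K, 6) = 14.
P[2]: D(K, 12) = 4.
P[3]: D(K, 15) = 8.
P[4]: D(K, 14) = 12.
Blocks that differ from the original plaintext: P[4].

P[1] = 14, P[2] = 4, P[3] = 8, P[4] = 12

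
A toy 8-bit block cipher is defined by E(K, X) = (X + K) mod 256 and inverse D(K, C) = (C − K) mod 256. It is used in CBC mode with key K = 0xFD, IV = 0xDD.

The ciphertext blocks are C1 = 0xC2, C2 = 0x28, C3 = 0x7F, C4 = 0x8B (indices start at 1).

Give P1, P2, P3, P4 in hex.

P1 = 0x18, P2 = 0xE9, P3 = 0xAA, P4 = 0xF1

CBC decryption: P_i = D(K, C_i) ⊕ C_{i−1}, with C_{0} = IV.
P1: D(K, 0xC2) = 0xC5; 0xC5 ⊕ 0xDD = 0x18.
P2: D(K, 0x28) = 0x2B; 0x2B ⊕ 0xC2 = 0xE9.
P3: D(K, 0x7F) = 0x82; 0x82 ⊕ 0x28 = 0xAA.
P4: D(K, 0x8B) = 0x8E; 0x8E ⊕ 0x7F = 0xF1.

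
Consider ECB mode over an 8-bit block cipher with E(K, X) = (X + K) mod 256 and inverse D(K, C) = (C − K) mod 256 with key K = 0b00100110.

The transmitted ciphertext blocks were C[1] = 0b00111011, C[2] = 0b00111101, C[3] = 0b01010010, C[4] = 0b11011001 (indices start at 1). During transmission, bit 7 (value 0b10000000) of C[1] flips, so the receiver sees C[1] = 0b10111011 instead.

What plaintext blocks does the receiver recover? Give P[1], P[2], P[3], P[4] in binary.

P[1] = 0b10010101, P[2] = 0b00010111, P[3] = 0b00101100, P[4] = 0b10110011

ECB decryption: P_i = D(K, C_i).
Only C[1] changed, to 0b10111011. In ECB, a change in C_i affects only P_i. Decrypting the received ciphertext:
P[1]: D(K, 0b10111011) = 0b10010101.
P[2]: D(K, 0b00111101) = 0b00010111.
P[3]: D(K, 0b01010010) = 0b00101100.
P[4]: D(K, 0b11011001) = 0b10110011.
Blocks that differ from the original plaintext: P[1].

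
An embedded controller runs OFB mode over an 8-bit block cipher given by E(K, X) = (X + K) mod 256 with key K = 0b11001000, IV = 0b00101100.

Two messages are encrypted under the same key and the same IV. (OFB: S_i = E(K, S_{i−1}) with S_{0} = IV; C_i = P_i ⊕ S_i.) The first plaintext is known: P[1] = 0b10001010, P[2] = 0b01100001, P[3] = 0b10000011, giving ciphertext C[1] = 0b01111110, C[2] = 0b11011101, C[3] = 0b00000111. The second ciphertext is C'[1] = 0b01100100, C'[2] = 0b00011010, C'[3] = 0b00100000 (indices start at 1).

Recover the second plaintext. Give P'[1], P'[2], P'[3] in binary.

In OFB with a reused IV, both messages share the same keystream S_i, so C_i ⊕ C'_i = P_i ⊕ P'_i and thus P'_i = P_i ⊕ C_i ⊕ C'_i.
P'[1]: 0b10001010 ⊕ 0b01111110 ⊕ 0b01100100 = 0b10010000.
P'[2]: 0b01100001 ⊕ 0b11011101 ⊕ 0b00011010 = 0b10100110.
P'[3]: 0b10000011 ⊕ 0b00000111 ⊕ 0b00100000 = 0b10100100.

P'[1] = 0b10010000, P'[2] = 0b10100110, P'[3] = 0b10100100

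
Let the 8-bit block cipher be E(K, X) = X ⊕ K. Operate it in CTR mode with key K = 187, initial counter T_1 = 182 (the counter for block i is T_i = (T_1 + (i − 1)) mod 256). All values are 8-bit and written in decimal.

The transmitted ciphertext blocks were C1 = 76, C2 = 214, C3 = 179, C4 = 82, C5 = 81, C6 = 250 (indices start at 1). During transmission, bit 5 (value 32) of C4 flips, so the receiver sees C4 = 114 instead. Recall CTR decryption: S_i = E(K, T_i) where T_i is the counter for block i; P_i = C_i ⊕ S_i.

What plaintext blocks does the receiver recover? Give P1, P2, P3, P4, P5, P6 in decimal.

Only C4 changed, to 114. In CTR, a change in C_i flips the same bit in P_i only; the keystream is unaffected. Decrypting the received ciphertext:
P1: T = 182, S = E(K, T) = 13; 76 ⊕ 13 = 65.
P2: T = 183, S = E(K, T) = 12; 214 ⊕ 12 = 218.
P3: T = 184, S = E(K, T) = 3; 179 ⊕ 3 = 176.
P4: T = 185, S = E(K, T) = 2; 114 ⊕ 2 = 112.
P5: T = 186, S = E(K, T) = 1; 81 ⊕ 1 = 80.
P6: T = 187, S = E(K, T) = 0; 250 ⊕ 0 = 250.
Blocks that differ from the original plaintext: P4.

P1 = 65, P2 = 218, P3 = 176, P4 = 112, P5 = 80, P6 = 250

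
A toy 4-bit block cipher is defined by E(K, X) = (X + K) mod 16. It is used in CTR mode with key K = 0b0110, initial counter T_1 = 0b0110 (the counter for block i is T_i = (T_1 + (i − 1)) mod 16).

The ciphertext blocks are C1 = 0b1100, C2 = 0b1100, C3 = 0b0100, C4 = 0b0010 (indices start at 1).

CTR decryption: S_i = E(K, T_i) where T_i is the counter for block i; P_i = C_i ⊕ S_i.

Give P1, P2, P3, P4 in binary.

P1 = 0b0000, P2 = 0b0001, P3 = 0b1010, P4 = 0b1101

P1: T = 0b0110, S = E(K, T) = 0b1100; 0b1100 ⊕ 0b1100 = 0b0000.
P2: T = 0b0111, S = E(K, T) = 0b1101; 0b1100 ⊕ 0b1101 = 0b0001.
P3: T = 0b1000, S = E(K, T) = 0b1110; 0b0100 ⊕ 0b1110 = 0b1010.
P4: T = 0b1001, S = E(K, T) = 0b1111; 0b0010 ⊕ 0b1111 = 0b1101.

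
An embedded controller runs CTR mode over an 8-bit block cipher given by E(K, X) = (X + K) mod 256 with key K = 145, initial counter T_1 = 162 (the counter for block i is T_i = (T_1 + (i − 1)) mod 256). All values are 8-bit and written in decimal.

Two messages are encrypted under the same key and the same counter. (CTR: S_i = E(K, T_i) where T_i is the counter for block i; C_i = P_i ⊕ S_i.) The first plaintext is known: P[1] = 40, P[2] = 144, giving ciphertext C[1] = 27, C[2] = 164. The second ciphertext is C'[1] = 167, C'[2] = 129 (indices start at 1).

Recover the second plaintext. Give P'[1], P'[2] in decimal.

P'[1] = 148, P'[2] = 181

In CTR with a reused counter, both messages share the same keystream S_i, so C_i ⊕ C'_i = P_i ⊕ P'_i and thus P'_i = P_i ⊕ C_i ⊕ C'_i.
P'[1]: 40 ⊕ 27 ⊕ 167 = 148.
P'[2]: 144 ⊕ 164 ⊕ 129 = 181.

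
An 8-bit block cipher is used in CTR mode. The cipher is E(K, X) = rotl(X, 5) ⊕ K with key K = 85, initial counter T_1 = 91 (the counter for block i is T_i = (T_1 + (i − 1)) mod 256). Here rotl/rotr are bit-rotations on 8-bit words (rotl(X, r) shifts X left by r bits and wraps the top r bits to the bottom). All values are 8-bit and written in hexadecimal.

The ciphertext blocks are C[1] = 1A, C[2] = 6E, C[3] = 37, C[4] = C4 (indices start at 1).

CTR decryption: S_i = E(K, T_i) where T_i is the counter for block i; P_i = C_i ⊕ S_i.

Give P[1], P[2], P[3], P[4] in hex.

P[1]: T = 91, S = E(K, T) = B7; 1A ⊕ B7 = AD.
P[2]: T = 92, S = E(K, T) = D7; 6E ⊕ D7 = B9.
P[3]: T = 93, S = E(K, T) = F7; 37 ⊕ F7 = C0.
P[4]: T = 94, S = E(K, T) = 17; C4 ⊕ 17 = D3.

P[1] = AD, P[2] = B9, P[3] = C0, P[4] = D3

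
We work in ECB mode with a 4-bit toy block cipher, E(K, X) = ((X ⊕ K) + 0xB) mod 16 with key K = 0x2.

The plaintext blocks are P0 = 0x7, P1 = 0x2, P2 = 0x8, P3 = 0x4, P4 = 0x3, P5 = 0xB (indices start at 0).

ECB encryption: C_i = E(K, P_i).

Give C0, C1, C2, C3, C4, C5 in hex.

C0 = 0x0, C1 = 0xB, C2 = 0x5, C3 = 0x1, C4 = 0xC, C5 = 0x4

C0: E(K, 0x7) = 0x0.
C1: E(K, 0x2) = 0xB.
C2: E(K, 0x8) = 0x5.
C3: E(K, 0x4) = 0x1.
C4: E(K, 0x3) = 0xC.
C5: E(K, 0xB) = 0x4.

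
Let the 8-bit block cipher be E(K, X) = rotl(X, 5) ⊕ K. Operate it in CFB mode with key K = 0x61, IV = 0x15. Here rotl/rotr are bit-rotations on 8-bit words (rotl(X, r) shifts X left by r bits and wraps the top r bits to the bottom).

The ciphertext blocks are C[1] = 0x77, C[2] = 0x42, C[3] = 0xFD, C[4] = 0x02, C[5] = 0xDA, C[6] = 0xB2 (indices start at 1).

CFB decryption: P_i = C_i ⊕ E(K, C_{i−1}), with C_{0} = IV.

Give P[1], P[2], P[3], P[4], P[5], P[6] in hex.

P[1] = 0xB4, P[2] = 0xCD, P[3] = 0xD4, P[4] = 0xDC, P[5] = 0xFB, P[6] = 0x88

P[1]: E(K, 0x15) = 0xC3; 0x77 ⊕ 0xC3 = 0xB4.
P[2]: E(K, 0x77) = 0x8F; 0x42 ⊕ 0x8F = 0xCD.
P[3]: E(K, 0x42) = 0x29; 0xFD ⊕ 0x29 = 0xD4.
P[4]: E(K, 0xFD) = 0xDE; 0x02 ⊕ 0xDE = 0xDC.
P[5]: E(K, 0x02) = 0x21; 0xDA ⊕ 0x21 = 0xFB.
P[6]: E(K, 0xDA) = 0x3A; 0xB2 ⊕ 0x3A = 0x88.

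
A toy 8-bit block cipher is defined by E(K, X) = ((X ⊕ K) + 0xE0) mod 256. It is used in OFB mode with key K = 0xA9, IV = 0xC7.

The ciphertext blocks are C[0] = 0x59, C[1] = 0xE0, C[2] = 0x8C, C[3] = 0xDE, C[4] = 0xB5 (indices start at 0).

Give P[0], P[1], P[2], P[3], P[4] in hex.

P[0] = 0x17, P[1] = 0x27, P[2] = 0xC2, P[3] = 0x19, P[4] = 0xFB

OFB decryption: S_i = E(K, S_{i−1}) with S_{−1} = IV; P_i = C_i ⊕ S_i.
P[0]: S = E(K, 0xC7) = 0x4E; 0x59 ⊕ 0x4E = 0x17.
P[1]: S = E(K, 0x4E) = 0xC7; 0xE0 ⊕ 0xC7 = 0x27.
P[2]: S = E(K, 0xC7) = 0x4E; 0x8C ⊕ 0x4E = 0xC2.
P[3]: S = E(K, 0x4E) = 0xC7; 0xDE ⊕ 0xC7 = 0x19.
P[4]: S = E(K, 0xC7) = 0x4E; 0xB5 ⊕ 0x4E = 0xFB.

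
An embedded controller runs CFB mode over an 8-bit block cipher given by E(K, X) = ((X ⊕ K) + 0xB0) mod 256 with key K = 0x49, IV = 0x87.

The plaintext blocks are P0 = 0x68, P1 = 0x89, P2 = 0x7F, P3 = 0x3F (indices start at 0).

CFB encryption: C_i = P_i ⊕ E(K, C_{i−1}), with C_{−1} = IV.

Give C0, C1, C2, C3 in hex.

C0 = 0x16, C1 = 0x86, C2 = 0x00, C3 = 0xC6

C0: E(K, 0x87) = 0x7E; 0x68 ⊕ 0x7E = 0x16.
C1: E(K, 0x16) = 0x0F; 0x89 ⊕ 0x0F = 0x86.
C2: E(K, 0x86) = 0x7F; 0x7F ⊕ 0x7F = 0x00.
C3: E(K, 0x00) = 0xF9; 0x3F ⊕ 0xF9 = 0xC6.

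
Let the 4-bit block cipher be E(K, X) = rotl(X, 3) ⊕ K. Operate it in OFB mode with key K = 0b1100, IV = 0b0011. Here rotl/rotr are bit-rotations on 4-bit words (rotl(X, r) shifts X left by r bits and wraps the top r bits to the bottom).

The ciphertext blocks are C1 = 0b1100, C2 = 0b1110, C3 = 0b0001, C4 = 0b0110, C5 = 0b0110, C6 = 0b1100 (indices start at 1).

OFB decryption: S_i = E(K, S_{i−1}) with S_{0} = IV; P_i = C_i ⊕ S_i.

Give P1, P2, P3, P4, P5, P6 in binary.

P1 = 0b1001, P2 = 0b1000, P3 = 0b1110, P4 = 0b0101, P5 = 0b0011, P6 = 0b1010

P1: S = E(K, 0b0011) = 0b0101; 0b1100 ⊕ 0b0101 = 0b1001.
P2: S = E(K, 0b0101) = 0b0110; 0b1110 ⊕ 0b0110 = 0b1000.
P3: S = E(K, 0b0110) = 0b1111; 0b0001 ⊕ 0b1111 = 0b1110.
P4: S = E(K, 0b1111) = 0b0011; 0b0110 ⊕ 0b0011 = 0b0101.
P5: S = E(K, 0b0011) = 0b0101; 0b0110 ⊕ 0b0101 = 0b0011.
P6: S = E(K, 0b0101) = 0b0110; 0b1100 ⊕ 0b0110 = 0b1010.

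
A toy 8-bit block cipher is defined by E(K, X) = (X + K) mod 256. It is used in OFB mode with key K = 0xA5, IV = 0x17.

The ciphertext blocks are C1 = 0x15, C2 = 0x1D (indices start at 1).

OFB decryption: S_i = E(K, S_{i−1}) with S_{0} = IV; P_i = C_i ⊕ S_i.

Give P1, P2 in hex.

P1: S = E(K, 0x17) = 0xBC; 0x15 ⊕ 0xBC = 0xA9.
P2: S = E(K, 0xBC) = 0x61; 0x1D ⊕ 0x61 = 0x7C.

P1 = 0xA9, P2 = 0x7C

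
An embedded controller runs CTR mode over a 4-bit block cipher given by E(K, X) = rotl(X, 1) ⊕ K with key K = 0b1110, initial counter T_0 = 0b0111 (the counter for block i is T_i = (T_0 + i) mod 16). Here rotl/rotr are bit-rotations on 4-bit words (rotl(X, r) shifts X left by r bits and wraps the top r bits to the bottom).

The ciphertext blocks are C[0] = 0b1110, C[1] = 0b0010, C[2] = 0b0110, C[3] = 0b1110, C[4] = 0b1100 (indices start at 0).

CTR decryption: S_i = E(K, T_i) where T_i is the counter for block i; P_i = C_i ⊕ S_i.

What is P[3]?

P[3]: T = 0b1010, S = E(K, T) = 0b1011; 0b1110 ⊕ 0b1011 = 0b0101.

P[3] = 0b0101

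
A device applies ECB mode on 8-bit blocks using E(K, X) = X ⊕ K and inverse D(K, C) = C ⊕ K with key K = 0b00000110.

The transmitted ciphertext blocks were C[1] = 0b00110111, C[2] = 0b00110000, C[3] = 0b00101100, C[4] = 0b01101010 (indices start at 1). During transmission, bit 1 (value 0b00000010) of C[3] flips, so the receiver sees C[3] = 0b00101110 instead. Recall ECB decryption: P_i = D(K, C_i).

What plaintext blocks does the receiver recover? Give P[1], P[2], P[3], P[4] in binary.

P[1] = 0b00110001, P[2] = 0b00110110, P[3] = 0b00101000, P[4] = 0b01101100

Only C[3] changed, to 0b00101110. In ECB, a change in C_i affects only P_i. Decrypting the received ciphertext:
P[1]: D(K, 0b00110111) = 0b00110001.
P[2]: D(K, 0b00110000) = 0b00110110.
P[3]: D(K, 0b00101110) = 0b00101000.
P[4]: D(K, 0b01101010) = 0b01101100.
Blocks that differ from the original plaintext: P[3].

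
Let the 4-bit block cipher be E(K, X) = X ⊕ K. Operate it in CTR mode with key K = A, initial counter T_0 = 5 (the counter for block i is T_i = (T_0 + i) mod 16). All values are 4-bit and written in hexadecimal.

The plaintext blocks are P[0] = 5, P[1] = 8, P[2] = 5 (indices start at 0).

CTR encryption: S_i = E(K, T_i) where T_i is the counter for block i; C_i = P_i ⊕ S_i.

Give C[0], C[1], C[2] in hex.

C[0] = A, C[1] = 4, C[2] = 8

C[0]: T = 5, S = E(K, T) = F; 5 ⊕ F = A.
C[1]: T = 6, S = E(K, T) = C; 8 ⊕ C = 4.
C[2]: T = 7, S = E(K, T) = D; 5 ⊕ D = 8.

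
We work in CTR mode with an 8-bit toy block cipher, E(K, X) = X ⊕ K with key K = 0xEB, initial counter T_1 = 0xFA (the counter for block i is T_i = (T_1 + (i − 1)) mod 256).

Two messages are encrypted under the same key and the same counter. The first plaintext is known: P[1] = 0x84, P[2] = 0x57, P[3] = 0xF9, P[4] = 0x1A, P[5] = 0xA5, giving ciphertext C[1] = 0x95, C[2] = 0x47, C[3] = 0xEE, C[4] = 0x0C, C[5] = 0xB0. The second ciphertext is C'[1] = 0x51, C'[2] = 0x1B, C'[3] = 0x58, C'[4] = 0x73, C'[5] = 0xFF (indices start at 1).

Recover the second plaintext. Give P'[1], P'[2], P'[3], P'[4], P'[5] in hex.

In CTR with a reused counter, both messages share the same keystream S_i, so C_i ⊕ C'_i = P_i ⊕ P'_i and thus P'_i = P_i ⊕ C_i ⊕ C'_i.
P'[1]: 0x84 ⊕ 0x95 ⊕ 0x51 = 0x40.
P'[2]: 0x57 ⊕ 0x47 ⊕ 0x1B = 0x0B.
P'[3]: 0xF9 ⊕ 0xEE ⊕ 0x58 = 0x4F.
P'[4]: 0x1A ⊕ 0x0C ⊕ 0x73 = 0x65.
P'[5]: 0xA5 ⊕ 0xB0 ⊕ 0xFF = 0xEA.

P'[1] = 0x40, P'[2] = 0x0B, P'[3] = 0x4F, P'[4] = 0x65, P'[5] = 0xEA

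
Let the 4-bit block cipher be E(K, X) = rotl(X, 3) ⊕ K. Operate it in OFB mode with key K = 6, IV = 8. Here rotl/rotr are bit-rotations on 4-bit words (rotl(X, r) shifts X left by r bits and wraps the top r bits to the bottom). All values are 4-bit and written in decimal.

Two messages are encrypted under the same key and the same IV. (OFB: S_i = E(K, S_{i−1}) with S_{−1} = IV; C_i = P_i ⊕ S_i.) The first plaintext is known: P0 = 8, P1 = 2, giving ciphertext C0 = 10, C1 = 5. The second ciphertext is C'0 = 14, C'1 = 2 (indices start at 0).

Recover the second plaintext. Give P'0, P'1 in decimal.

In OFB with a reused IV, both messages share the same keystream S_i, so C_i ⊕ C'_i = P_i ⊕ P'_i and thus P'_i = P_i ⊕ C_i ⊕ C'_i.
P'0: 8 ⊕ 10 ⊕ 14 = 12.
P'1: 2 ⊕ 5 ⊕ 2 = 5.

P'0 = 12, P'1 = 5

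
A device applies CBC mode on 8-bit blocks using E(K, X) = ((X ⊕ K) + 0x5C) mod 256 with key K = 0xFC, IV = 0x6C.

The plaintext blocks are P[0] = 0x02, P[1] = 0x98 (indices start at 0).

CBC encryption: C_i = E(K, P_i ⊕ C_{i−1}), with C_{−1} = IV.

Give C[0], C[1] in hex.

C[0]: P[0] ⊕ 0x6C = 0x6E; E(K, 0x6E) = 0xEE.
C[1]: P[1] ⊕ 0xEE = 0x76; E(K, 0x76) = 0xE6.

C[0] = 0xEE, C[1] = 0xE6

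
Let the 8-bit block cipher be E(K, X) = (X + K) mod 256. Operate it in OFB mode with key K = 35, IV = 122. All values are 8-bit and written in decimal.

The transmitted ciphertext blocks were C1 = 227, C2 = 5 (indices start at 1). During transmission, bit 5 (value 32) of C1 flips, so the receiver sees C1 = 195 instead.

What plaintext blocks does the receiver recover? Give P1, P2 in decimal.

OFB decryption: S_i = E(K, S_{i−1}) with S_{0} = IV; P_i = C_i ⊕ S_i.
Only C1 changed, to 195. In OFB, a change in C_i flips the same bit in P_i only; the keystream is unaffected. Decrypting the received ciphertext:
P1: S = E(K, 122) = 157; 195 ⊕ 157 = 94.
P2: S = E(K, 157) = 192; 5 ⊕ 192 = 197.
Blocks that differ from the original plaintext: P1.

P1 = 94, P2 = 197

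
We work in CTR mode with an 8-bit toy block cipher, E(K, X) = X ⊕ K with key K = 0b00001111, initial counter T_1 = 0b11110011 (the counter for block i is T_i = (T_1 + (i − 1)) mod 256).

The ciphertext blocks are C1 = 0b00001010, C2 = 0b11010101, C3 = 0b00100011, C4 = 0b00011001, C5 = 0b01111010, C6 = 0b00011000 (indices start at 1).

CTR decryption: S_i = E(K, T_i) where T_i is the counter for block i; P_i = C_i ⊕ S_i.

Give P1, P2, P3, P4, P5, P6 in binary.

P1 = 0b11110110, P2 = 0b00101110, P3 = 0b11011001, P4 = 0b11100000, P5 = 0b10000010, P6 = 0b11101111

P1: T = 0b11110011, S = E(K, T) = 0b11111100; 0b00001010 ⊕ 0b11111100 = 0b11110110.
P2: T = 0b11110100, S = E(K, T) = 0b11111011; 0b11010101 ⊕ 0b11111011 = 0b00101110.
P3: T = 0b11110101, S = E(K, T) = 0b11111010; 0b00100011 ⊕ 0b11111010 = 0b11011001.
P4: T = 0b11110110, S = E(K, T) = 0b11111001; 0b00011001 ⊕ 0b11111001 = 0b11100000.
P5: T = 0b11110111, S = E(K, T) = 0b11111000; 0b01111010 ⊕ 0b11111000 = 0b10000010.
P6: T = 0b11111000, S = E(K, T) = 0b11110111; 0b00011000 ⊕ 0b11110111 = 0b11101111.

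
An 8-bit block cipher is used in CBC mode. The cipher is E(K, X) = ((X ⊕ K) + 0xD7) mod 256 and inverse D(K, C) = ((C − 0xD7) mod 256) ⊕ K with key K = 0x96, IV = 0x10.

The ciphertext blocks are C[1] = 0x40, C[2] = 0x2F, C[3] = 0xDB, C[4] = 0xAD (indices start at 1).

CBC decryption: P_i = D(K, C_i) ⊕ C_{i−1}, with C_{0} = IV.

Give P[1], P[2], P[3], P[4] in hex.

P[1]: D(K, 0x40) = 0xFF; 0xFF ⊕ 0x10 = 0xEF.
P[2]: D(K, 0x2F) = 0xCE; 0xCE ⊕ 0x40 = 0x8E.
P[3]: D(K, 0xDB) = 0x92; 0x92 ⊕ 0x2F = 0xBD.
P[4]: D(K, 0xAD) = 0x40; 0x40 ⊕ 0xDB = 0x9B.

P[1] = 0xEF, P[2] = 0x8E, P[3] = 0xBD, P[4] = 0x9B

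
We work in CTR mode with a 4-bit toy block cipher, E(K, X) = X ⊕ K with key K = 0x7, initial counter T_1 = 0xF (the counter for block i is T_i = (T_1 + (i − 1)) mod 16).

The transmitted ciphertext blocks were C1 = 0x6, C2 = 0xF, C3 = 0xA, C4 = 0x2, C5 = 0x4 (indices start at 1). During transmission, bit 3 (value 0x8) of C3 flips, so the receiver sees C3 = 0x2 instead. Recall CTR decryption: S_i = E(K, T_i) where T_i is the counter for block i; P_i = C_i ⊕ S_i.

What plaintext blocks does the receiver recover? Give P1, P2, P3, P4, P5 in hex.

Only C3 changed, to 0x2. In CTR, a change in C_i flips the same bit in P_i only; the keystream is unaffected. Decrypting the received ciphertext:
P1: T = 0xF, S = E(K, T) = 0x8; 0x6 ⊕ 0x8 = 0xE.
P2: T = 0x0, S = E(K, T) = 0x7; 0xF ⊕ 0x7 = 0x8.
P3: T = 0x1, S = E(K, T) = 0x6; 0x2 ⊕ 0x6 = 0x4.
P4: T = 0x2, S = E(K, T) = 0x5; 0x2 ⊕ 0x5 = 0x7.
P5: T = 0x3, S = E(K, T) = 0x4; 0x4 ⊕ 0x4 = 0x0.
Blocks that differ from the original plaintext: P3.

P1 = 0xE, P2 = 0x8, P3 = 0x4, P4 = 0x7, P5 = 0x0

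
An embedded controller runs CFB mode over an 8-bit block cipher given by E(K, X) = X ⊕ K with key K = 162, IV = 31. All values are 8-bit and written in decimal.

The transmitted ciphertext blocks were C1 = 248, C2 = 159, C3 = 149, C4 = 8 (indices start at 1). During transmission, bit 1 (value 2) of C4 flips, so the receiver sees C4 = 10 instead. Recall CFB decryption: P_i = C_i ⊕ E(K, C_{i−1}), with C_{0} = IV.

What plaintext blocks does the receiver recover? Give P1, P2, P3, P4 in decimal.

P1 = 69, P2 = 197, P3 = 168, P4 = 61

Only C4 changed, to 10. In CFB, a change in C_i flips the same bit in P_i and garbles P_{i+1}. Decrypting the received ciphertext:
P1: E(K, 31) = 189; 248 ⊕ 189 = 69.
P2: E(K, 248) = 90; 159 ⊕ 90 = 197.
P3: E(K, 159) = 61; 149 ⊕ 61 = 168.
P4: E(K, 149) = 55; 10 ⊕ 55 = 61.
Blocks that differ from the original plaintext: P4.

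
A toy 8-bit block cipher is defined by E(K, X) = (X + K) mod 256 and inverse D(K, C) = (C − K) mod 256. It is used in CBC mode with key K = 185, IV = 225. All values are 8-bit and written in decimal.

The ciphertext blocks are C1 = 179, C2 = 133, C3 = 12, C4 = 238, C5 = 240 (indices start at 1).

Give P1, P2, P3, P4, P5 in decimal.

CBC decryption: P_i = D(K, C_i) ⊕ C_{i−1}, with C_{0} = IV.
P1: D(K, 179) = 250; 250 ⊕ 225 = 27.
P2: D(K, 133) = 204; 204 ⊕ 179 = 127.
P3: D(K, 12) = 83; 83 ⊕ 133 = 214.
P4: D(K, 238) = 53; 53 ⊕ 12 = 57.
P5: D(K, 240) = 55; 55 ⊕ 238 = 217.

P1 = 27, P2 = 127, P3 = 214, P4 = 57, P5 = 217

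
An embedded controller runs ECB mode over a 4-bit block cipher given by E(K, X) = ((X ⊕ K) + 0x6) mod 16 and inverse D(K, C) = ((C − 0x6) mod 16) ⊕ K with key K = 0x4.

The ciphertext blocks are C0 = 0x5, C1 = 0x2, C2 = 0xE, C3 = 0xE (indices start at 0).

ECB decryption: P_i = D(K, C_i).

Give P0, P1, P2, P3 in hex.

P0: D(K, 0x5) = 0xB.
P1: D(K, 0x2) = 0x8.
P2: D(K, 0xE) = 0xC.
P3: D(K, 0xE) = 0xC.

P0 = 0xB, P1 = 0x8, P2 = 0xC, P3 = 0xC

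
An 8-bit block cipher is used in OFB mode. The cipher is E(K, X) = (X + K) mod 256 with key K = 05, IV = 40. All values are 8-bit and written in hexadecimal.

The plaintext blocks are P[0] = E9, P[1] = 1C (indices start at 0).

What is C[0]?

C[0] = AC

OFB encryption: S_i = E(K, S_{i−1}) with S_{−1} = IV; C_i = P_i ⊕ S_i.
C[0]: S = E(K, 40) = 45; E9 ⊕ 45 = AC.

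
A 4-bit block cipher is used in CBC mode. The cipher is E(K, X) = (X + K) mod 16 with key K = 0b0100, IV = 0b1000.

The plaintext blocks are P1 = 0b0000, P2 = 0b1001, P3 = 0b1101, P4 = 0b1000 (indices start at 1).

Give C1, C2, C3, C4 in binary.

CBC encryption: C_i = E(K, P_i ⊕ C_{i−1}), with C_{0} = IV.
C1: P1 ⊕ 0b1000 = 0b1000; E(K, 0b1000) = 0b1100.
C2: P2 ⊕ 0b1100 = 0b0101; E(K, 0b0101) = 0b1001.
C3: P3 ⊕ 0b1001 = 0b0100; E(K, 0b0100) = 0b1000.
C4: P4 ⊕ 0b1000 = 0b0000; E(K, 0b0000) = 0b0100.

C1 = 0b1100, C2 = 0b1001, C3 = 0b1000, C4 = 0b0100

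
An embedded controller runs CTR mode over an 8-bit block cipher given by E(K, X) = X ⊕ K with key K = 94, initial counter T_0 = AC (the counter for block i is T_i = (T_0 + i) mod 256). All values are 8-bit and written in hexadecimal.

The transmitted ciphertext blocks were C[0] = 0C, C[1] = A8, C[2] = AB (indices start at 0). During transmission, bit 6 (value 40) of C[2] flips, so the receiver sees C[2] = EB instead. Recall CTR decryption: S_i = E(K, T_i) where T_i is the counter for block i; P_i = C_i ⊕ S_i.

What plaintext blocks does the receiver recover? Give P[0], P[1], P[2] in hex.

Only C[2] changed, to EB. In CTR, a change in C_i flips the same bit in P_i only; the keystream is unaffected. Decrypting the received ciphertext:
P[0]: T = AC, S = E(K, T) = 38; 0C ⊕ 38 = 34.
P[1]: T = AD, S = E(K, T) = 39; A8 ⊕ 39 = 91.
P[2]: T = AE, S = E(K, T) = 3A; EB ⊕ 3A = D1.
Blocks that differ from the original plaintext: P[2].

P[0] = 34, P[1] = 91, P[2] = D1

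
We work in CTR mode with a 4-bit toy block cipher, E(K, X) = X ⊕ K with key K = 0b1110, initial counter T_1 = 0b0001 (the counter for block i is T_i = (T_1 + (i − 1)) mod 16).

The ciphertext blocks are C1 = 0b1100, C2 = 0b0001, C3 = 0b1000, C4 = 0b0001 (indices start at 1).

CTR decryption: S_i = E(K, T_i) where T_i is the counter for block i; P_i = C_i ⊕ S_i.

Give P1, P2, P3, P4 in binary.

P1 = 0b0011, P2 = 0b1101, P3 = 0b0101, P4 = 0b1011

P1: T = 0b0001, S = E(K, T) = 0b1111; 0b1100 ⊕ 0b1111 = 0b0011.
P2: T = 0b0010, S = E(K, T) = 0b1100; 0b0001 ⊕ 0b1100 = 0b1101.
P3: T = 0b0011, S = E(K, T) = 0b1101; 0b1000 ⊕ 0b1101 = 0b0101.
P4: T = 0b0100, S = E(K, T) = 0b1010; 0b0001 ⊕ 0b1010 = 0b1011.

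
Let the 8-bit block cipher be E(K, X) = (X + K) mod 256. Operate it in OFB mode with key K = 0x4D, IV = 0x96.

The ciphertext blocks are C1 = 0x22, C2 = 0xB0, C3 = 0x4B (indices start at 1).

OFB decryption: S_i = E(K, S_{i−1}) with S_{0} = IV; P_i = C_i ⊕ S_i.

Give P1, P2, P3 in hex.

P1: S = E(K, 0x96) = 0xE3; 0x22 ⊕ 0xE3 = 0xC1.
P2: S = E(K, 0xE3) = 0x30; 0xB0 ⊕ 0x30 = 0x80.
P3: S = E(K, 0x30) = 0x7D; 0x4B ⊕ 0x7D = 0x36.

P1 = 0xC1, P2 = 0x80, P3 = 0x36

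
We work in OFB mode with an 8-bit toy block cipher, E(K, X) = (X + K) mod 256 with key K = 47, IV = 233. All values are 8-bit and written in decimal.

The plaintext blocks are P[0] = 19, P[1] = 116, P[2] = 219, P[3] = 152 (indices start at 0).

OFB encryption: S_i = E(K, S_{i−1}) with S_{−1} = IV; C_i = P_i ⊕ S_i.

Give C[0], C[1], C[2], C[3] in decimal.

C[0]: S = E(K, 233) = 24; 19 ⊕ 24 = 11.
C[1]: S = E(K, 24) = 71; 116 ⊕ 71 = 51.
C[2]: S = E(K, 71) = 118; 219 ⊕ 118 = 173.
C[3]: S = E(K, 118) = 165; 152 ⊕ 165 = 61.

C[0] = 11, C[1] = 51, C[2] = 173, C[3] = 61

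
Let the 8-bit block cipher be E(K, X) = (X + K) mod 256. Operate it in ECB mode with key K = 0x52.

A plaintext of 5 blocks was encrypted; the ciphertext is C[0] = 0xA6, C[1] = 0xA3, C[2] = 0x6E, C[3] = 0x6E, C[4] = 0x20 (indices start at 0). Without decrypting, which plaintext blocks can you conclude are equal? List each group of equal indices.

P[2] = P[3]

ECB encrypts each block independently with the same key, so equal ciphertext blocks imply equal plaintext blocks.
C[2] = C[3] = 0x6E, so P[2] = P[3].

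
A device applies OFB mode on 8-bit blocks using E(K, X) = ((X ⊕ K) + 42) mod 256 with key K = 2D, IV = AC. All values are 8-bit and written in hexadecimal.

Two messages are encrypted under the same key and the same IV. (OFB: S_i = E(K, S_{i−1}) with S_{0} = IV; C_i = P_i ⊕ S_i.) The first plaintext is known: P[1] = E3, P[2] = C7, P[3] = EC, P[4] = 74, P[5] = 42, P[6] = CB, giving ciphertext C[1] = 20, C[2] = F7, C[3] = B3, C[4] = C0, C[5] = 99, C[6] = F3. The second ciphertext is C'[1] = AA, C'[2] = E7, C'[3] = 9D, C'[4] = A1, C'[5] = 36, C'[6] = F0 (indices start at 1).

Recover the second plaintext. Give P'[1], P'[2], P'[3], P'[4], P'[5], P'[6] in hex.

In OFB with a reused IV, both messages share the same keystream S_i, so C_i ⊕ C'_i = P_i ⊕ P'_i and thus P'_i = P_i ⊕ C_i ⊕ C'_i.
P'[1]: E3 ⊕ 20 ⊕ AA = 69.
P'[2]: C7 ⊕ F7 ⊕ E7 = D7.
P'[3]: EC ⊕ B3 ⊕ 9D = C2.
P'[4]: 74 ⊕ C0 ⊕ A1 = 15.
P'[5]: 42 ⊕ 99 ⊕ 36 = ED.
P'[6]: CB ⊕ F3 ⊕ F0 = C8.

P'[1] = 69, P'[2] = D7, P'[3] = C2, P'[4] = 15, P'[5] = ED, P'[6] = C8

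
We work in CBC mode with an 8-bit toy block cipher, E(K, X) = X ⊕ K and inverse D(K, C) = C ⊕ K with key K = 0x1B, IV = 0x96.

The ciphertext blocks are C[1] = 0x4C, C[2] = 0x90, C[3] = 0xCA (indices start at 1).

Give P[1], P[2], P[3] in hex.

CBC decryption: P_i = D(K, C_i) ⊕ C_{i−1}, with C_{0} = IV.
P[1]: D(K, 0x4C) = 0x57; 0x57 ⊕ 0x96 = 0xC1.
P[2]: D(K, 0x90) = 0x8B; 0x8B ⊕ 0x4C = 0xC7.
P[3]: D(K, 0xCA) = 0xD1; 0xD1 ⊕ 0x90 = 0x41.

P[1] = 0xC1, P[2] = 0xC7, P[3] = 0x41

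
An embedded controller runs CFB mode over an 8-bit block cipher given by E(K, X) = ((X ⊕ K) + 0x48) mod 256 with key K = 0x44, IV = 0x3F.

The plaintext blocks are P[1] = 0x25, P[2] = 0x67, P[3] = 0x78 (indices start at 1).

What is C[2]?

CFB encryption: C_i = P_i ⊕ E(K, C_{i−1}), with C_{0} = IV.
C[1]: E(K, 0x3F) = 0xC3; 0x25 ⊕ 0xC3 = 0xE6.
C[2]: E(K, 0xE6) = 0xEA; 0x67 ⊕ 0xEA = 0x8D.

C[2] = 0x8D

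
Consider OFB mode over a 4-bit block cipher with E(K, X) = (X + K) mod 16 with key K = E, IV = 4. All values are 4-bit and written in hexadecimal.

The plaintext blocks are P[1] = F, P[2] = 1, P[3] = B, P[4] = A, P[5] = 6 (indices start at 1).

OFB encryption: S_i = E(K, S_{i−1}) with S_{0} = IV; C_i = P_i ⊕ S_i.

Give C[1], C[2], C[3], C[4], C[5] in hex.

C[1]: S = E(K, 4) = 2; F ⊕ 2 = D.
C[2]: S = E(K, 2) = 0; 1 ⊕ 0 = 1.
C[3]: S = E(K, 0) = E; B ⊕ E = 5.
C[4]: S = E(K, E) = C; A ⊕ C = 6.
C[5]: S = E(K, C) = A; 6 ⊕ A = C.

C[1] = D, C[2] = 1, C[3] = 5, C[4] = 6, C[5] = C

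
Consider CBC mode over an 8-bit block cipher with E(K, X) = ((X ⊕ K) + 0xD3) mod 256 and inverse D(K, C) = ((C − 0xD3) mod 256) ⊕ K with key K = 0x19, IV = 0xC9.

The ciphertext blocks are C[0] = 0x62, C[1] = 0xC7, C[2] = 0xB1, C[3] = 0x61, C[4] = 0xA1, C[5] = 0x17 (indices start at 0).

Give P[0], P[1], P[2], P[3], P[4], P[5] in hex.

CBC decryption: P_i = D(K, C_i) ⊕ C_{i−1}, with C_{−1} = IV.
P[0]: D(K, 0x62) = 0x96; 0x96 ⊕ 0xC9 = 0x5F.
P[1]: D(K, 0xC7) = 0xED; 0xED ⊕ 0x62 = 0x8F.
P[2]: D(K, 0xB1) = 0xC7; 0xC7 ⊕ 0xC7 = 0x00.
P[3]: D(K, 0x61) = 0x97; 0x97 ⊕ 0xB1 = 0x26.
P[4]: D(K, 0xA1) = 0xD7; 0xD7 ⊕ 0x61 = 0xB6.
P[5]: D(K, 0x17) = 0x5D; 0x5D ⊕ 0xA1 = 0xFC.

P[0] = 0x5F, P[1] = 0x8F, P[2] = 0x00, P[3] = 0x26, P[4] = 0xB6, P[5] = 0xFC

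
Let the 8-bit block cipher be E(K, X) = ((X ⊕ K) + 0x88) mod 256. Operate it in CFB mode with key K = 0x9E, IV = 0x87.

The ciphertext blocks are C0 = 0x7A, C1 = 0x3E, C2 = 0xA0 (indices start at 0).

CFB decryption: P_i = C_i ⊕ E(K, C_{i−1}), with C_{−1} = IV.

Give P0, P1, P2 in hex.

P0 = 0xDB, P1 = 0x52, P2 = 0x88

P0: E(K, 0x87) = 0xA1; 0x7A ⊕ 0xA1 = 0xDB.
P1: E(K, 0x7A) = 0x6C; 0x3E ⊕ 0x6C = 0x52.
P2: E(K, 0x3E) = 0x28; 0xA0 ⊕ 0x28 = 0x88.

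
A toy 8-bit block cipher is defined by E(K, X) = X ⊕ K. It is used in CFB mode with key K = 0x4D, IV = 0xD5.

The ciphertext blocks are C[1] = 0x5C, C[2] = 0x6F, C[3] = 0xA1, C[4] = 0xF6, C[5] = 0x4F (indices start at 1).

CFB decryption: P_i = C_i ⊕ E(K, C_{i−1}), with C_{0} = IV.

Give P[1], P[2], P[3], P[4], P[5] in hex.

P[1]: E(K, 0xD5) = 0x98; 0x5C ⊕ 0x98 = 0xC4.
P[2]: E(K, 0x5C) = 0x11; 0x6F ⊕ 0x11 = 0x7E.
P[3]: E(K, 0x6F) = 0x22; 0xA1 ⊕ 0x22 = 0x83.
P[4]: E(K, 0xA1) = 0xEC; 0xF6 ⊕ 0xEC = 0x1A.
P[5]: E(K, 0xF6) = 0xBB; 0x4F ⊕ 0xBB = 0xF4.

P[1] = 0xC4, P[2] = 0x7E, P[3] = 0x83, P[4] = 0x1A, P[5] = 0xF4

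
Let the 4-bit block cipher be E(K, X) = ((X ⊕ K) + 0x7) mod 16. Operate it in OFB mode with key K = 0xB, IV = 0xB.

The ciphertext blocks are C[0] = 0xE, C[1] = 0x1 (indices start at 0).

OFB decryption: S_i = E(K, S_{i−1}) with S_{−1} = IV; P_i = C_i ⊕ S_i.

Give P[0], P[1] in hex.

P[0]: S = E(K, 0xB) = 0x7; 0xE ⊕ 0x7 = 0x9.
P[1]: S = E(K, 0x7) = 0x3; 0x1 ⊕ 0x3 = 0x2.

P[0] = 0x9, P[1] = 0x2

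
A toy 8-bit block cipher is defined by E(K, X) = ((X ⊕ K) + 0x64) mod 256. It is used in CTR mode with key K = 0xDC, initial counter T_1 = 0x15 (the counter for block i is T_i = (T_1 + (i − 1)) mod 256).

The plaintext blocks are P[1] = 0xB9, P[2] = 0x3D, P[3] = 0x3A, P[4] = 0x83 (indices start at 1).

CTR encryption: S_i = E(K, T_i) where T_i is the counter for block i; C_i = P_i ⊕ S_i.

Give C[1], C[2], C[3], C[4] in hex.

C[1] = 0x94, C[2] = 0x13, C[3] = 0x15, C[4] = 0xAB

C[1]: T = 0x15, S = E(K, T) = 0x2D; 0xB9 ⊕ 0x2D = 0x94.
C[2]: T = 0x16, S = E(K, T) = 0x2E; 0x3D ⊕ 0x2E = 0x13.
C[3]: T = 0x17, S = E(K, T) = 0x2F; 0x3A ⊕ 0x2F = 0x15.
C[4]: T = 0x18, S = E(K, T) = 0x28; 0x83 ⊕ 0x28 = 0xAB.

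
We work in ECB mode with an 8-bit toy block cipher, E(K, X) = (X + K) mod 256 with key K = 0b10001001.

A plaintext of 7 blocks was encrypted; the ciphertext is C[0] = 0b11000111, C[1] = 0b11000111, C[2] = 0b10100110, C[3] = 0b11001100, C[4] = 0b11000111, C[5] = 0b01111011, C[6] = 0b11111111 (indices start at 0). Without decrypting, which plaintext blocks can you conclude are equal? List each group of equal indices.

P[0] = P[1] = P[4]

ECB encrypts each block independently with the same key, so equal ciphertext blocks imply equal plaintext blocks.
C[0] = C[1] = C[4] = 0b11000111, so P[0] = P[1] = P[4].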